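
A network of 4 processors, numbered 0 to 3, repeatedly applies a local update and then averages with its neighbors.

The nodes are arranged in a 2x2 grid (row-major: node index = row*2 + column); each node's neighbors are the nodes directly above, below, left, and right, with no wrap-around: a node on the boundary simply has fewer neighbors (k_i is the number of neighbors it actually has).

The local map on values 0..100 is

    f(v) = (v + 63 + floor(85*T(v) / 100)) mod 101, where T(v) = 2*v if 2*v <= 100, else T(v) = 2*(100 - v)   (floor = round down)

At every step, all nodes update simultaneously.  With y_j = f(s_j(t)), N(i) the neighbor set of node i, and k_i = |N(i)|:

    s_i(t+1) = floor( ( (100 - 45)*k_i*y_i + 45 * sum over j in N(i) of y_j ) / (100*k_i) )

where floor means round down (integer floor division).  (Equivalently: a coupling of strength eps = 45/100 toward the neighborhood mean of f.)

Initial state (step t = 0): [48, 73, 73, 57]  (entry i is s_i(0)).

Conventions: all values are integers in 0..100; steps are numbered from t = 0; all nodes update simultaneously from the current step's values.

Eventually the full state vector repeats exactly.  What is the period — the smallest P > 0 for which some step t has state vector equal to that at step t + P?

Answer: 2
Key observation: The state at step 7, [78, 78, 78, 78], reappears at step 9 — and no state repeats earlier — so the cycle the system enters has period 2.

Derivation:
t=0: [48, 73, 73, 57]
t=1: [86, 85, 85, 86]
t=2: [71, 71, 71, 71]
t=3: [82, 82, 82, 82]
t=4: [74, 74, 74, 74]
t=5: [80, 80, 80, 80]
t=6: [76, 76, 76, 76]
t=7: [78, 78, 78, 78]
t=8: [77, 77, 77, 77]
t=9: [78, 78, 78, 78]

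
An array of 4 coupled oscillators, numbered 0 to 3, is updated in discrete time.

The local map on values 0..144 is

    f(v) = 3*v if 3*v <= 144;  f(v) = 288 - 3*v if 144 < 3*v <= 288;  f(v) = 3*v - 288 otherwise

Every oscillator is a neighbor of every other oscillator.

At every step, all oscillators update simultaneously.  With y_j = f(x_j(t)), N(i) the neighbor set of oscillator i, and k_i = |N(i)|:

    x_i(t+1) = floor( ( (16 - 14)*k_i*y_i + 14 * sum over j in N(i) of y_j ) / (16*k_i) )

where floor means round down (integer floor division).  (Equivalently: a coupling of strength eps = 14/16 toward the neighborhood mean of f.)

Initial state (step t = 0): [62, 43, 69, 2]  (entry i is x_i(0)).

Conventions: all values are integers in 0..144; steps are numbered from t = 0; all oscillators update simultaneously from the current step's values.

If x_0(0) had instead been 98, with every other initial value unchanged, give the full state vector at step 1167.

Simulating step by step:
t=0: [98, 43, 69, 2]
t=1: [63, 43, 51, 63]
t=2: [118, 113, 112, 118]
t=3: [56, 58, 59, 56]
t=4: [115, 116, 117, 115]
t=5: [59, 59, 58, 59]
t=6: [111, 111, 111, 111]
t=7: [45, 45, 45, 45]
t=8: [135, 135, 135, 135]
t=9: [117, 117, 117, 117]
t=10: [63, 63, 63, 63]
t=11: [99, 99, 99, 99]
t=12: [9, 9, 9, 9]
t=13: [27, 27, 27, 27]
t=14: [81, 81, 81, 81]
t=15: [45, 45, 45, 45]

Answer: [45, 45, 45, 45]
Key observation: The state at step 7, [45, 45, 45, 45], reappears at step 15: the system is in a cycle of period 8 from step 7 on.  Therefore the state at step 1167 equals the state at step 7 + ((1167 - 7) mod 8) = 7, which is [45, 45, 45, 45].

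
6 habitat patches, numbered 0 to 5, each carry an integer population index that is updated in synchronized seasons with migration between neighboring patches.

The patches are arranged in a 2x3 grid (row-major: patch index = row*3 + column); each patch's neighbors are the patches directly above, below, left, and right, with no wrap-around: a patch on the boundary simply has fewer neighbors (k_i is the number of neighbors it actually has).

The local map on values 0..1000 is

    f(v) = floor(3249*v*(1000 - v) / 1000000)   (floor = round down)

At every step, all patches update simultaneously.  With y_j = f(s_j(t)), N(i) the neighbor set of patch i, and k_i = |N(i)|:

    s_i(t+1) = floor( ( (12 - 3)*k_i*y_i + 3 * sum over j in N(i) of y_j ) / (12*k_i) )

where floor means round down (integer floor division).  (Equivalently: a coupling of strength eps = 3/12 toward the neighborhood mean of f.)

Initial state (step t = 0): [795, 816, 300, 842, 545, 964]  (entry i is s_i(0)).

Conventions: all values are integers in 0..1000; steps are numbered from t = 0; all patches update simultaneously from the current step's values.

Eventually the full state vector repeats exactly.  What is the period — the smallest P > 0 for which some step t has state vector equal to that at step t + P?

Answer: 2
Key observation: The state at step 12, [812, 812, 812, 812, 812, 812], reappears at step 14 — and no state repeats earlier — so the cycle the system enters has period 2.

Derivation:
t=0: [795, 816, 300, 842, 545, 964]
t=1: [511, 533, 586, 490, 689, 269]
t=2: [810, 797, 771, 796, 710, 664]
t=3: [506, 538, 585, 541, 649, 698]
t=4: [810, 800, 777, 798, 746, 704]
t=5: [505, 529, 571, 531, 604, 654]
t=6: [811, 805, 789, 805, 778, 747]
t=7: [501, 515, 545, 514, 556, 598]
t=8: [811, 809, 802, 810, 801, 786]
t=9: [498, 504, 517, 501, 516, 538]
t=10: [812, 811, 810, 811, 810, 808]
t=11: [495, 498, 500, 497, 500, 503]
t=12: [812, 812, 812, 812, 812, 812]
t=13: [495, 495, 495, 495, 495, 495]
t=14: [812, 812, 812, 812, 812, 812]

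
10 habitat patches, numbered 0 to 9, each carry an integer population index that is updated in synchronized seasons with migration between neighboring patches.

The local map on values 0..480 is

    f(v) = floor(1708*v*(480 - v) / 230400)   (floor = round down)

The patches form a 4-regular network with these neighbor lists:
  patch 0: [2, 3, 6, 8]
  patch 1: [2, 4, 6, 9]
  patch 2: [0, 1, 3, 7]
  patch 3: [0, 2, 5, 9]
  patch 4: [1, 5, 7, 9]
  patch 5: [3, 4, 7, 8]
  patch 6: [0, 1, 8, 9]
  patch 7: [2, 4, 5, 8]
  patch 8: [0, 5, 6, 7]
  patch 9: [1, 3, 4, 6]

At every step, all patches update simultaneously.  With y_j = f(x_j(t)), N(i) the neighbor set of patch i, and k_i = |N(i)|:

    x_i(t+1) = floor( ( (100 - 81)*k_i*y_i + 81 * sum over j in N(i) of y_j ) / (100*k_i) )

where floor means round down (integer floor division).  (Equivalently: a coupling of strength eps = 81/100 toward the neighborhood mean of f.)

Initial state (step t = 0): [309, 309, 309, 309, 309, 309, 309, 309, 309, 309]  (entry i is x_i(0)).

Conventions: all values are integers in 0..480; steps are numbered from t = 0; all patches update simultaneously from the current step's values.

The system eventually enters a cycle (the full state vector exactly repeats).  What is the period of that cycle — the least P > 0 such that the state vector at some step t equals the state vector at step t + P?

Answer: 8
Key observation: The state at step 3, [424, 424, 424, 424, 424, 424, 424, 424, 424, 424], reappears at step 11 — and no state repeats earlier — so the cycle the system enters has period 8.

Derivation:
t=0: [309, 309, 309, 309, 309, 309, 309, 309, 309, 309]
t=1: [391, 391, 391, 391, 391, 391, 391, 391, 391, 391]
t=2: [257, 257, 257, 257, 257, 257, 257, 257, 257, 257]
t=3: [424, 424, 424, 424, 424, 424, 424, 424, 424, 424]
t=4: [176, 176, 176, 176, 176, 176, 176, 176, 176, 176]
t=5: [396, 396, 396, 396, 396, 396, 396, 396, 396, 396]
t=6: [246, 246, 246, 246, 246, 246, 246, 246, 246, 246]
t=7: [426, 426, 426, 426, 426, 426, 426, 426, 426, 426]
t=8: [170, 170, 170, 170, 170, 170, 170, 170, 170, 170]
t=9: [390, 390, 390, 390, 390, 390, 390, 390, 390, 390]
t=10: [260, 260, 260, 260, 260, 260, 260, 260, 260, 260]
t=11: [424, 424, 424, 424, 424, 424, 424, 424, 424, 424]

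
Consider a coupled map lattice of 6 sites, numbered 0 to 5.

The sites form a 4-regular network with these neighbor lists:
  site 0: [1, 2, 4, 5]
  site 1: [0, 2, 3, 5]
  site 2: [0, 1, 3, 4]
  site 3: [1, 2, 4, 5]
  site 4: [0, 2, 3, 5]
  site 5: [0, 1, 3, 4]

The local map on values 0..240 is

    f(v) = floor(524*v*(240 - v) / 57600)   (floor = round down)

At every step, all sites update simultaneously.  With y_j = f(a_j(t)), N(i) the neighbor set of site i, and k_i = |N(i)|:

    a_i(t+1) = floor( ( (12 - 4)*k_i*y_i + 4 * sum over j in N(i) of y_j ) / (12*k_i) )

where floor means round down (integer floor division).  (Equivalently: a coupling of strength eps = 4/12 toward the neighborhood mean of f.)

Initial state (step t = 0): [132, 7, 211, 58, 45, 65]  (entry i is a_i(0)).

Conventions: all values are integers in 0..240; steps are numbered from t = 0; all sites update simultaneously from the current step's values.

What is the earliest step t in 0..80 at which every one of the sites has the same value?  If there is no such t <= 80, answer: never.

Answer: 4
Key observation: Synchronization is absorbing here: once all sites are equal they stay equal, and step 4 is the first all-equal step.

Derivation:
t=0: [132, 7, 211, 58, 45, 65]  (not all equal)
t=1: [106, 41, 63, 84, 84, 95]  (not all equal)
t=2: [120, 88, 104, 114, 118, 120]  (not all equal)
t=3: [129, 124, 128, 129, 130, 130]  (not all equal)
t=4: [130, 130, 130, 130, 130, 130]  (all equal)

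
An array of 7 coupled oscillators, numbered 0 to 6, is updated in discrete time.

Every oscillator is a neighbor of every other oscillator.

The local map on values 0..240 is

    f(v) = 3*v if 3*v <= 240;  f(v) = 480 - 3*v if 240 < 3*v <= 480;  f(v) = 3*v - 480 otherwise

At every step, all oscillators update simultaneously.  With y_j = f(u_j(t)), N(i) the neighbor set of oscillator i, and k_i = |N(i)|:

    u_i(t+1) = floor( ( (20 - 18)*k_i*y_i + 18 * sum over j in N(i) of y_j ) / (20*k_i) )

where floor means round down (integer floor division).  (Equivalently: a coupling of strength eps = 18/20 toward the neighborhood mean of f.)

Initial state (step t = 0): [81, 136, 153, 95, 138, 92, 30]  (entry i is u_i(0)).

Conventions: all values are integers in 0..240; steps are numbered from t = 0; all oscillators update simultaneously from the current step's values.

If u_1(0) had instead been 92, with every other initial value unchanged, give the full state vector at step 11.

Simulating step by step:
t=0: [81, 92, 153, 95, 138, 92, 30]
t=1: [140, 142, 151, 142, 149, 142, 148]
t=2: [44, 45, 46, 45, 46, 45, 45]
t=3: [135, 135, 135, 135, 135, 135, 135]
t=4: [75, 75, 75, 75, 75, 75, 75]
t=5: [225, 225, 225, 225, 225, 225, 225]
t=6: [195, 195, 195, 195, 195, 195, 195]
t=7: [105, 105, 105, 105, 105, 105, 105]
t=8: [165, 165, 165, 165, 165, 165, 165]
t=9: [15, 15, 15, 15, 15, 15, 15]
t=10: [45, 45, 45, 45, 45, 45, 45]
t=11: [135, 135, 135, 135, 135, 135, 135]

Answer: [135, 135, 135, 135, 135, 135, 135]
Key observation: This trace re-runs the system from the modified initial state.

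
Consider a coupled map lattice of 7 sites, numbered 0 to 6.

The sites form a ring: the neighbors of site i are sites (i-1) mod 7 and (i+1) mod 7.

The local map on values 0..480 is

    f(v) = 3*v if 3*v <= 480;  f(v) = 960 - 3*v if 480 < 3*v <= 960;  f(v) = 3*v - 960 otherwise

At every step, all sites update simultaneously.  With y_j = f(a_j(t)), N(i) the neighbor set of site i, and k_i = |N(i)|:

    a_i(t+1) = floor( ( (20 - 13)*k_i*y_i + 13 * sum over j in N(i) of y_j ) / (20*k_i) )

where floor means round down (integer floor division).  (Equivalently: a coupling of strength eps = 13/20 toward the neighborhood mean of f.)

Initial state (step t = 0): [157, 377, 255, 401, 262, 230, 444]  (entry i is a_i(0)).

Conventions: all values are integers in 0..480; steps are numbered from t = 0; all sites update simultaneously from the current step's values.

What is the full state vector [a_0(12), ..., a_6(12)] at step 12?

Simulating step by step:
t=0: [157, 377, 255, 401, 262, 230, 444]
t=1: [341, 276, 202, 204, 227, 271, 371]
t=2: [114, 181, 279, 327, 258, 191, 121]
t=3: [373, 297, 185, 107, 197, 313, 363]
t=4: [120, 207, 268, 363, 240, 169, 103]
t=5: [336, 286, 206, 173, 273, 336, 372]
t=6: [100, 162, 296, 311, 208, 113, 85]
t=7: [341, 286, 188, 142, 236, 310, 296]
t=8: [78, 184, 310, 359, 236, 115, 55]
t=9: [268, 228, 181, 132, 238, 256, 245]
t=10: [217, 282, 364, 354, 277, 220, 191]
t=11: [270, 183, 116, 120, 175, 272, 333]
t=12: [198, 305, 372, 380, 316, 204, 109]

Answer: [198, 305, 372, 380, 316, 204, 109]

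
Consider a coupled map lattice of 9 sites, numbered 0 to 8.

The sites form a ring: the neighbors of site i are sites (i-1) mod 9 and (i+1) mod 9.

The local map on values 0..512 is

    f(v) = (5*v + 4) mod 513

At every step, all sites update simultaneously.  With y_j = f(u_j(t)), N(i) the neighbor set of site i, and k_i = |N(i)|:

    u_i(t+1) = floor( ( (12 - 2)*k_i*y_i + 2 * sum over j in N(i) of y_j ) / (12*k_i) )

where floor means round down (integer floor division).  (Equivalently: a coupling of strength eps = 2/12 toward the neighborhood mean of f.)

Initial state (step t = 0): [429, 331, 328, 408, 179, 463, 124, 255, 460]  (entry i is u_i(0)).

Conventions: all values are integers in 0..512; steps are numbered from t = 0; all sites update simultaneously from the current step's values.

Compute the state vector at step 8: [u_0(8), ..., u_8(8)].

Answer: [426, 58, 153, 268, 221, 215, 292, 291, 375]

Derivation:
t=0: [429, 331, 328, 408, 179, 463, 124, 255, 460]
t=1: [111, 116, 139, 461, 386, 263, 135, 241, 239]
t=2: [58, 78, 182, 262, 375, 290, 178, 180, 163]
t=3: [303, 386, 391, 301, 343, 416, 385, 383, 312]
t=4: [445, 405, 423, 452, 192, 74, 359, 351, 93]
t=5: [227, 428, 114, 219, 424, 370, 266, 244, 423]
t=6: [107, 91, 64, 71, 92, 294, 299, 196, 81]
t=7: [94, 411, 338, 364, 453, 451, 470, 466, 382]
t=8: [426, 58, 153, 268, 221, 215, 292, 291, 375]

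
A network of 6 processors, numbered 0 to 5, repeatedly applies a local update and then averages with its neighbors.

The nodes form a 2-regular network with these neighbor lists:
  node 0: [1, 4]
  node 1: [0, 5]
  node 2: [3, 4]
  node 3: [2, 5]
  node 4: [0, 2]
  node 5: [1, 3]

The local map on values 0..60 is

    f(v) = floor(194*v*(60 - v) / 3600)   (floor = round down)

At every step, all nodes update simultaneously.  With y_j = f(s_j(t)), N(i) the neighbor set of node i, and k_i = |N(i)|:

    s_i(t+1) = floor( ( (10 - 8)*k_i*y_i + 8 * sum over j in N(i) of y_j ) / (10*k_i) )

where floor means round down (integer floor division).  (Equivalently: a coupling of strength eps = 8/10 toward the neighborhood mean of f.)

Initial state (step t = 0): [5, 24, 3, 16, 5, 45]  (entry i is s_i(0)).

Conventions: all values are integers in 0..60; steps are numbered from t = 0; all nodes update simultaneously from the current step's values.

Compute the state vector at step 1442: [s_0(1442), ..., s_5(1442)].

Simulating step by step:
t=0: [5, 24, 3, 16, 5, 45]
t=1: [26, 29, 22, 25, 12, 40]
t=2: [41, 45, 40, 44, 43, 46]
t=3: [38, 37, 39, 38, 41, 36]
t=4: [43, 45, 43, 45, 43, 45]
t=5: [37, 37, 37, 37, 39, 36]
t=6: [44, 45, 44, 45, 44, 45]
t=7: [36, 36, 36, 36, 37, 36]
t=8: [45, 46, 45, 46, 45, 46]
t=9: [35, 34, 35, 34, 36, 34]
t=10: [46, 47, 46, 47, 46, 47]
t=11: [33, 32, 33, 32, 34, 32]
t=12: [47, 48, 47, 48, 47, 48]
t=13: [31, 31, 31, 31, 32, 31]
t=14: [48, 48, 48, 48, 48, 48]
t=15: [31, 31, 31, 31, 31, 31]
t=16: [48, 48, 48, 48, 48, 48]

Answer: [48, 48, 48, 48, 48, 48]
Key observation: The state at step 14, [48, 48, 48, 48, 48, 48], reappears at step 16: the system is in a cycle of period 2 from step 14 on.  Therefore the state at step 1442 equals the state at step 14 + ((1442 - 14) mod 2) = 14, which is [48, 48, 48, 48, 48, 48].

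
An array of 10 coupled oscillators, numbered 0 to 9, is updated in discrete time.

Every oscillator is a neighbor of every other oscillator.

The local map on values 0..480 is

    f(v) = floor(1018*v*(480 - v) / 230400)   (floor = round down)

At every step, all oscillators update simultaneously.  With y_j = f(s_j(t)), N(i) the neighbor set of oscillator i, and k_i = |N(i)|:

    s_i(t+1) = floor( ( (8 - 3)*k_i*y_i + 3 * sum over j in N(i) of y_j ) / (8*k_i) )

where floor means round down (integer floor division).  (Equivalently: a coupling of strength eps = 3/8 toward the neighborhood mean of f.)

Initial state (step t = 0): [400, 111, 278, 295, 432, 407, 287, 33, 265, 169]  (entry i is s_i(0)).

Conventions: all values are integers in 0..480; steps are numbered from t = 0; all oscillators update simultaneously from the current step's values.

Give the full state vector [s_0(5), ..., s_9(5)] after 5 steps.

Simulating step by step:
t=0: [400, 111, 278, 295, 432, 407, 287, 33, 265, 169]
t=1: [158, 181, 220, 216, 129, 152, 218, 113, 222, 211]
t=2: [227, 236, 243, 243, 213, 225, 243, 203, 244, 242]
t=3: [252, 253, 253, 253, 251, 252, 253, 250, 253, 253]
t=4: [253, 253, 253, 253, 253, 253, 253, 253, 253, 253]
t=5: [253, 253, 253, 253, 253, 253, 253, 253, 253, 253]

Answer: [253, 253, 253, 253, 253, 253, 253, 253, 253, 253]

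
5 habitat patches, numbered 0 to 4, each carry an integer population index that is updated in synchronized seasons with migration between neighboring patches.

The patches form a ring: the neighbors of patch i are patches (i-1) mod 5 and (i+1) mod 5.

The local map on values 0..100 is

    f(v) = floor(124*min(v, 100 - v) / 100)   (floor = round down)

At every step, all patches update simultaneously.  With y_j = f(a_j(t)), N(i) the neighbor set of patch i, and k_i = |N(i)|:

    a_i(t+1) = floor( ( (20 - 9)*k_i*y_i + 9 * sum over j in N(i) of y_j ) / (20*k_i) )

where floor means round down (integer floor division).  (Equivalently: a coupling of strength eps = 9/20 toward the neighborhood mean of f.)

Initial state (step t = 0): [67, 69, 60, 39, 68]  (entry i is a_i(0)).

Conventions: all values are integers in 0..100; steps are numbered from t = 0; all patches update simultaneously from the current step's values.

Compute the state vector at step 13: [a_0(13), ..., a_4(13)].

Answer: [62, 62, 62, 62, 62]

Derivation:
t=0: [67, 69, 60, 39, 68]
t=1: [39, 40, 46, 46, 41]
t=2: [48, 50, 55, 55, 51]
t=3: [59, 59, 56, 56, 58]
t=4: [50, 50, 53, 53, 52]
t=5: [61, 61, 58, 58, 59]
t=6: [48, 48, 51, 51, 50]
t=7: [59, 59, 59, 60, 60]
t=8: [49, 50, 49, 49, 49]
t=9: [60, 61, 60, 60, 60]
t=10: [48, 48, 48, 49, 49]
t=11: [59, 59, 59, 59, 59]
t=12: [50, 50, 50, 50, 50]
t=13: [62, 62, 62, 62, 62]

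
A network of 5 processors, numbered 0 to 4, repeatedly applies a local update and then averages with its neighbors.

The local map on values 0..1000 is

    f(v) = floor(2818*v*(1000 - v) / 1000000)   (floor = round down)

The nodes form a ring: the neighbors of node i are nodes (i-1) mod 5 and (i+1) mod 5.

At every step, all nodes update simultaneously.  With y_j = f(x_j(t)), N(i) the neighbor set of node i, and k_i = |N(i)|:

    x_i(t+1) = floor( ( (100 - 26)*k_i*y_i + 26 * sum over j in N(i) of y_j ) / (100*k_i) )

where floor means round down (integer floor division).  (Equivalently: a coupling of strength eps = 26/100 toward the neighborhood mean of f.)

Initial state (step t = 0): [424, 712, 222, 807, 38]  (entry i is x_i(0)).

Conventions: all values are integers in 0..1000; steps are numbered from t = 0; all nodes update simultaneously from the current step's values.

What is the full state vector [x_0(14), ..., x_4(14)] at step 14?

Answer: [646, 646, 646, 646, 646]

Derivation:
t=0: [424, 712, 222, 807, 38]
t=1: [597, 579, 491, 400, 222]
t=2: [653, 687, 698, 654, 535]
t=3: [641, 607, 601, 639, 684]
t=4: [646, 669, 671, 647, 619]
t=5: [644, 626, 624, 643, 658]
t=6: [646, 657, 658, 646, 637]
t=7: [643, 636, 635, 643, 649]
t=8: [646, 651, 651, 646, 642]
t=9: [643, 640, 640, 643, 646]
t=10: [646, 648, 648, 646, 644]
t=11: [644, 642, 642, 644, 645]
t=12: [646, 646, 646, 646, 645]
t=13: [644, 644, 644, 644, 644]
t=14: [646, 646, 646, 646, 646]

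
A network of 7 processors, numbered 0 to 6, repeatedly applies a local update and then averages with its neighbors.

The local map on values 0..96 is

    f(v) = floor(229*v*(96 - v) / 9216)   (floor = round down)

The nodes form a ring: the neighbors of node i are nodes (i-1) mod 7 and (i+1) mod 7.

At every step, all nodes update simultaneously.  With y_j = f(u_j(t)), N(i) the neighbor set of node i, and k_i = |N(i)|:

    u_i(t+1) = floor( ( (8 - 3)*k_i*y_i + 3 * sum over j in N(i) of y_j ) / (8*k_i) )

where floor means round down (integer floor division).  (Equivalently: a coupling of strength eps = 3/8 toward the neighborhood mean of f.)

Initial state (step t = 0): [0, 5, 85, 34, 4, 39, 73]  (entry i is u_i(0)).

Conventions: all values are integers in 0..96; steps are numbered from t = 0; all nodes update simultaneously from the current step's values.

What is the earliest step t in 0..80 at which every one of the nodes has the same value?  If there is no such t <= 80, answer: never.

Answer: never
Key observation: The state at step 4 reappears at step 6 — the system is in a cycle of period 2 from step 4 on.  No step 0..6 is synchronized, and the cycle repeats forever, so no step up to 80 (or ever) has all nodes equal.

Derivation:
t=0: [0, 5, 85, 34, 4, 39, 73]  (not all equal)
t=1: [9, 11, 26, 38, 25, 43, 35]  (not all equal)
t=2: [26, 26, 42, 50, 48, 53, 47]  (not all equal)
t=3: [47, 47, 54, 56, 56, 56, 54]  (not all equal)
t=4: [56, 56, 56, 55, 55, 55, 56]  (not all equal)
t=5: [55, 55, 55, 55, 56, 55, 55]  (not all equal)
t=6: [56, 56, 56, 55, 55, 55, 56]  (not all equal)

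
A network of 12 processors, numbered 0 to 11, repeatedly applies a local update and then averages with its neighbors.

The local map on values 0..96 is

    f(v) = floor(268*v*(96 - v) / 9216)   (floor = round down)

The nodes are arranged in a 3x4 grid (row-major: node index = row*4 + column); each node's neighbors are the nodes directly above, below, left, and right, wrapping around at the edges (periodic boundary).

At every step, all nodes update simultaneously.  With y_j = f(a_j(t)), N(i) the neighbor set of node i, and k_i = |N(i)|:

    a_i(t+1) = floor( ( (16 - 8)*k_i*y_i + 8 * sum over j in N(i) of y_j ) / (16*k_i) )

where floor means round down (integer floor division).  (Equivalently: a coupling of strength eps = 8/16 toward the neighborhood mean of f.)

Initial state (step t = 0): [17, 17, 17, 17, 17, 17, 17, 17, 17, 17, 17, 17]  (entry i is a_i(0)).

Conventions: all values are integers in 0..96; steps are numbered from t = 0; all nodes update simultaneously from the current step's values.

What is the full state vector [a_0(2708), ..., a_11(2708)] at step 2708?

Simulating step by step:
t=0: [17, 17, 17, 17, 17, 17, 17, 17, 17, 17, 17, 17]
t=1: [39, 39, 39, 39, 39, 39, 39, 39, 39, 39, 39, 39]
t=2: [64, 64, 64, 64, 64, 64, 64, 64, 64, 64, 64, 64]
t=3: [59, 59, 59, 59, 59, 59, 59, 59, 59, 59, 59, 59]
t=4: [63, 63, 63, 63, 63, 63, 63, 63, 63, 63, 63, 63]
t=5: [60, 60, 60, 60, 60, 60, 60, 60, 60, 60, 60, 60]
t=6: [62, 62, 62, 62, 62, 62, 62, 62, 62, 62, 62, 62]
t=7: [61, 61, 61, 61, 61, 61, 61, 61, 61, 61, 61, 61]
t=8: [62, 62, 62, 62, 62, 62, 62, 62, 62, 62, 62, 62]

Answer: [62, 62, 62, 62, 62, 62, 62, 62, 62, 62, 62, 62]
Key observation: The state at step 6, [62, 62, 62, 62, 62, 62, 62, 62, 62, 62, 62, 62], reappears at step 8: the system is in a cycle of period 2 from step 6 on.  Therefore the state at step 2708 equals the state at step 6 + ((2708 - 6) mod 2) = 6, which is [62, 62, 62, 62, 62, 62, 62, 62, 62, 62, 62, 62].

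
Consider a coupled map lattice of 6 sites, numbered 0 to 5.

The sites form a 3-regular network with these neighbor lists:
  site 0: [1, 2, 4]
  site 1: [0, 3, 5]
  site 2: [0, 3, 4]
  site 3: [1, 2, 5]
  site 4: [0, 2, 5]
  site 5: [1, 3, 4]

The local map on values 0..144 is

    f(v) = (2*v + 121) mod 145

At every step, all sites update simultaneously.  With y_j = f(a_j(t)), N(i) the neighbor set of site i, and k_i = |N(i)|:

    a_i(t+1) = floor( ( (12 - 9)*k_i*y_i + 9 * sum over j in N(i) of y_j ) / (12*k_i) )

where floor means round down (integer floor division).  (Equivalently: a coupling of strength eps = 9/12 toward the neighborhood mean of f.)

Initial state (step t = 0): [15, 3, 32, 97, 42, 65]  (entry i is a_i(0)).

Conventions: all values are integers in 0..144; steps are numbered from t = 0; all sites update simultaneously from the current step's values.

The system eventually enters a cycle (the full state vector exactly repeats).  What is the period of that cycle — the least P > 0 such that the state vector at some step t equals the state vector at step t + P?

Answer: 9
Key observation: The state at step 14, [86, 62, 86, 62, 86, 62], reappears at step 23 — and no state repeats earlier — so the cycle the system enters has period 9.

Derivation:
t=0: [15, 3, 32, 97, 42, 65]
t=1: [58, 66, 32, 74, 53, 79]
t=2: [80, 114, 84, 101, 87, 112]
t=3: [86, 70, 79, 72, 85, 38]
t=4: [63, 72, 64, 105, 47, 72]
t=5: [99, 95, 79, 96, 99, 87]
t=6: [53, 19, 53, 45, 49, 19]
t=7: [63, 44, 76, 44, 63, 42]
t=8: [99, 72, 99, 79, 98, 72]
t=9: [51, 100, 54, 100, 51, 100]
t=10: [67, 42, 67, 44, 67, 42]
t=11: [97, 73, 98, 73, 97, 73]
t=12: [49, 97, 49, 98, 49, 97]
t=13: [61, 37, 62, 37, 61, 37]
t=14: [86, 62, 86, 62, 86, 62]
t=15: [27, 75, 27, 75, 27, 75]
t=16: [54, 102, 54, 102, 54, 102]
t=17: [71, 47, 71, 47, 71, 47]
t=18: [106, 82, 106, 82, 106, 82]
t=19: [67, 115, 67, 115, 67, 115]
t=20: [97, 73, 97, 73, 97, 73]
t=21: [49, 97, 49, 97, 49, 97]
t=22: [61, 37, 61, 37, 61, 37]
t=23: [86, 62, 86, 62, 86, 62]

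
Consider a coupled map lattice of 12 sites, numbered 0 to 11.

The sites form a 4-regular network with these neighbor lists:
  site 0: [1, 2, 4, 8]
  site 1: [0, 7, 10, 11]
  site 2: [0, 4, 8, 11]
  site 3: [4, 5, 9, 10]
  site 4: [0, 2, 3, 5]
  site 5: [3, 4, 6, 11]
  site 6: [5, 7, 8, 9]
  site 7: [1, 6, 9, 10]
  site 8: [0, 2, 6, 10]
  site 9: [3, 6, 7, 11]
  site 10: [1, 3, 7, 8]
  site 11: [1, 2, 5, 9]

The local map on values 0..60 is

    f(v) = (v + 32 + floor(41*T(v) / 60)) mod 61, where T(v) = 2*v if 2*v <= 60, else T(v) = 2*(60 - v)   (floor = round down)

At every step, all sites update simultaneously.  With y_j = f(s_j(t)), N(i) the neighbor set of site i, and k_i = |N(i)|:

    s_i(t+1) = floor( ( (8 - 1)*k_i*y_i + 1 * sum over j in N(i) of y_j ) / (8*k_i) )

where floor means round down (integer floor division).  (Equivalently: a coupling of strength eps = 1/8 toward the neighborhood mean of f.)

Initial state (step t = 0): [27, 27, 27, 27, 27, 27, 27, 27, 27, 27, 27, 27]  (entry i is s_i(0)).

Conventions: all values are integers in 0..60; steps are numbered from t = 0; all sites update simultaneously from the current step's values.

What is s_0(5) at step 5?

Simulating step by step:
t=0: [27, 27, 27, 27, 27, 27, 27, 27, 27, 27, 27, 27]
t=1: [34, 34, 34, 34, 34, 34, 34, 34, 34, 34, 34, 34]
t=2: [40, 40, 40, 40, 40, 40, 40, 40, 40, 40, 40, 40]
t=3: [38, 38, 38, 38, 38, 38, 38, 38, 38, 38, 38, 38]
t=4: [39, 39, 39, 39, 39, 39, 39, 39, 39, 39, 39, 39]
t=5: [38, 38, 38, 38, 38, 38, 38, 38, 38, 38, 38, 38]

Answer: s_0(5) = 38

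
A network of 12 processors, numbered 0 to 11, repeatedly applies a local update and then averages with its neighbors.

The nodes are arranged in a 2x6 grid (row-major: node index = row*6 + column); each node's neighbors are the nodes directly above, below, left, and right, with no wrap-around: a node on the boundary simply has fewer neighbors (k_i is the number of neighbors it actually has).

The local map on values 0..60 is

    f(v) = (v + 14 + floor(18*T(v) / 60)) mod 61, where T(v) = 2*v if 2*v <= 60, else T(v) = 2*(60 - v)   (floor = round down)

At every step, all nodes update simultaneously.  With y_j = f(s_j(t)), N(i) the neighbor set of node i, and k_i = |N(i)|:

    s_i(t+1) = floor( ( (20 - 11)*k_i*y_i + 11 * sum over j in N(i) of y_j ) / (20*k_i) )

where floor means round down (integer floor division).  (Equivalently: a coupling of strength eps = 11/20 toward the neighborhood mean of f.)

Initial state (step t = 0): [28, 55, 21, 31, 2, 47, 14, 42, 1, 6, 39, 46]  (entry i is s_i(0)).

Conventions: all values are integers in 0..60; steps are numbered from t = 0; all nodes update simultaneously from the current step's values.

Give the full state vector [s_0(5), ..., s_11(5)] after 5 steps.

Simulating step by step:
t=0: [28, 55, 21, 31, 2, 47, 14, 42, 1, 6, 39, 46]
t=1: [39, 25, 26, 16, 9, 9, 33, 13, 20, 14, 10, 6]
t=2: [17, 41, 50, 39, 30, 26, 11, 34, 43, 37, 29, 26]
t=3: [28, 11, 6, 4, 22, 40, 25, 8, 5, 14, 37, 56]
t=4: [49, 33, 23, 28, 27, 18, 47, 31, 25, 24, 18, 7]
t=5: [6, 11, 43, 55, 51, 41, 5, 12, 43, 51, 43, 34]

Answer: [6, 11, 43, 55, 51, 41, 5, 12, 43, 51, 43, 34]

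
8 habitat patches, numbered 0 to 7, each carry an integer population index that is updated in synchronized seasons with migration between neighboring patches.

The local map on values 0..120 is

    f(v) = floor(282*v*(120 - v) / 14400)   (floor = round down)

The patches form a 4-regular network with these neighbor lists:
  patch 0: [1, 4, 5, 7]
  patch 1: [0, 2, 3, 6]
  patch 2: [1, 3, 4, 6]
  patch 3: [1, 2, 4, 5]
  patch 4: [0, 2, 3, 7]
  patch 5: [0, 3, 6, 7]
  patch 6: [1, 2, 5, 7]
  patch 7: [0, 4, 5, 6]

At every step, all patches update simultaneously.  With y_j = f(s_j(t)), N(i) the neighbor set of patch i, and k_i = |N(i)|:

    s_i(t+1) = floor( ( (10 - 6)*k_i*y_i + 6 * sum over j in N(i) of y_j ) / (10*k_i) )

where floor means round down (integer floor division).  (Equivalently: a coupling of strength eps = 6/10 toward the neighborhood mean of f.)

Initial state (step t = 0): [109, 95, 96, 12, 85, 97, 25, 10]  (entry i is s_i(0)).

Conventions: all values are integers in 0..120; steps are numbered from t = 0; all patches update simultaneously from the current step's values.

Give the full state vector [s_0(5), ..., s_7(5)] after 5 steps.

Answer: [69, 69, 69, 69, 69, 69, 69, 69]

Derivation:
t=0: [109, 95, 96, 12, 85, 97, 25, 10]
t=1: [34, 39, 44, 38, 40, 34, 41, 33]
t=2: [58, 61, 63, 61, 60, 58, 61, 58]
t=3: [70, 70, 70, 70, 70, 70, 70, 70]
t=4: [68, 68, 68, 68, 68, 68, 68, 68]
t=5: [69, 69, 69, 69, 69, 69, 69, 69]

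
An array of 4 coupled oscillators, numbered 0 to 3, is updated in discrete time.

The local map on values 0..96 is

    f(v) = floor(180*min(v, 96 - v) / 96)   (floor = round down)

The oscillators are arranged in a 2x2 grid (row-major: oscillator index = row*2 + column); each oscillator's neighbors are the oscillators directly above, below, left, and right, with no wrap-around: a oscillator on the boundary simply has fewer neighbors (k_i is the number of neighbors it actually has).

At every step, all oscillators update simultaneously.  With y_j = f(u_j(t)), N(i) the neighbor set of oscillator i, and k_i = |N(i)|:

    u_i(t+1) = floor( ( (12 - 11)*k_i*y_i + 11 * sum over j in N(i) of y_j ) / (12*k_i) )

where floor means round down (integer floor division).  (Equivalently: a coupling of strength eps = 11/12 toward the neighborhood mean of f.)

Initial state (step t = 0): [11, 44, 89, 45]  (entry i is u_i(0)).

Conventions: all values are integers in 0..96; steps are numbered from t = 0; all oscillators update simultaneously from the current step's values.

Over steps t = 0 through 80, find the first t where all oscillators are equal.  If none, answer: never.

Simulating step by step:
t=0: [11, 44, 89, 45]  (not all equal)
t=1: [45, 54, 48, 50]  (not all equal)
t=2: [84, 84, 85, 84]  (not all equal)
t=3: [21, 22, 21, 21]  (not all equal)
t=4: [39, 39, 39, 39]  (all equal)

Answer: 4
Key observation: Synchronization is absorbing here: once all oscillators are equal they stay equal, and step 4 is the first all-equal step.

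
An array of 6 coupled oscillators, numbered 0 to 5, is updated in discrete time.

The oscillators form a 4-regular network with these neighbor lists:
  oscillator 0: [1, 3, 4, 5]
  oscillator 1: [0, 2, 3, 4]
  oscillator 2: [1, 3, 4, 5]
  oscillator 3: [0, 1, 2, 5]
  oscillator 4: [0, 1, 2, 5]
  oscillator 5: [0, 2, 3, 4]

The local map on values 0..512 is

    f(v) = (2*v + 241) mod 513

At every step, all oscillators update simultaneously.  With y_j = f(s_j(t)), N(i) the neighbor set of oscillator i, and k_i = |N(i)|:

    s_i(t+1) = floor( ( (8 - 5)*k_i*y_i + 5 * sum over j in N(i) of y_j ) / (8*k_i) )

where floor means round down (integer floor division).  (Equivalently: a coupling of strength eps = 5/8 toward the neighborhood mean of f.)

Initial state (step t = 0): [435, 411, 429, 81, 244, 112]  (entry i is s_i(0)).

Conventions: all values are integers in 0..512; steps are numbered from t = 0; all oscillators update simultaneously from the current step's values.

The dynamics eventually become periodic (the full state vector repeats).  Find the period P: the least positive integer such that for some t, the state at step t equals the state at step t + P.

Simulating step by step:
t=0: [435, 411, 429, 81, 244, 112]
t=1: [207, 135, 202, 254, 184, 295]
t=2: [234, 286, 230, 260, 208, 213]
t=3: [205, 233, 202, 223, 184, 179]
t=4: [137, 157, 135, 151, 121, 116]
t=5: [161, 176, 352, 171, 341, 337]
t=6: [169, 180, 312, 176, 304, 301]
t=7: [155, 163, 262, 160, 256, 254]
t=8: [104, 110, 184, 108, 180, 178]
t=9: [338, 343, 206, 341, 203, 201]
t=10: [321, 325, 222, 323, 220, 218]
t=11: [308, 311, 233, 309, 232, 230]
t=12: [297, 299, 240, 297, 240, 238]
t=13: [286, 287, 243, 286, 243, 242]
t=14: [273, 273, 240, 273, 240, 240]
t=15: [253, 253, 228, 253, 228, 228]
t=16: [218, 218, 199, 218, 199, 199]
t=17: [152, 152, 137, 152, 137, 137]
t=18: [22, 22, 11, 22, 11, 11]
t=19: [278, 278, 269, 278, 269, 269]
t=20: [278, 278, 271, 278, 271, 271]
t=21: [279, 279, 274, 279, 274, 274]
t=22: [282, 282, 279, 282, 279, 279]
t=23: [290, 290, 287, 290, 287, 287]
t=24: [306, 306, 303, 306, 303, 303]
t=25: [338, 338, 335, 338, 335, 335]
t=26: [402, 402, 399, 402, 399, 399]
t=27: [17, 17, 14, 17, 14, 14]
t=28: [273, 273, 270, 273, 270, 270]
t=29: [272, 272, 269, 272, 269, 269]
t=30: [270, 270, 267, 270, 267, 267]
t=31: [266, 266, 263, 266, 263, 263]
t=32: [258, 258, 255, 258, 255, 255]
t=33: [242, 242, 239, 242, 239, 239]
t=34: [210, 210, 207, 210, 207, 207]
t=35: [146, 146, 143, 146, 143, 143]
t=36: [18, 18, 15, 18, 15, 15]
t=37: [275, 275, 272, 275, 272, 272]
t=38: [276, 276, 273, 276, 273, 273]
t=39: [278, 278, 275, 278, 275, 275]
t=40: [282, 282, 279, 282, 279, 279]

Answer: 18
Key observation: The state at step 22, [282, 282, 279, 282, 279, 279], reappears at step 40 — and no state repeats earlier — so the cycle the system enters has period 18.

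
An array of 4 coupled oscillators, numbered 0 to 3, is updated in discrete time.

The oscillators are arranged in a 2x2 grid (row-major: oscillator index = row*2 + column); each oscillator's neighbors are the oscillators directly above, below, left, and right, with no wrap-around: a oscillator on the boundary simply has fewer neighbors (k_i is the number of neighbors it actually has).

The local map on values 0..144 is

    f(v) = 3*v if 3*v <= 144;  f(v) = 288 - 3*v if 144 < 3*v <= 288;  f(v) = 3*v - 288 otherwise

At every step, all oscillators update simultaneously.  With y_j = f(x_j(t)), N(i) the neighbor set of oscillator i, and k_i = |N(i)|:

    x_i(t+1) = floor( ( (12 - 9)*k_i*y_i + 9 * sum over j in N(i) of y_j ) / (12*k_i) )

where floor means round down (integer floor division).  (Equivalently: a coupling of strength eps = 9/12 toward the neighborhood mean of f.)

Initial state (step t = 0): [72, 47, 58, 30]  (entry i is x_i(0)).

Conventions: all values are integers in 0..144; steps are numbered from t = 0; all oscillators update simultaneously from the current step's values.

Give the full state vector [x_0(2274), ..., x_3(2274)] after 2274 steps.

Simulating step by step:
t=0: [72, 47, 58, 30]
t=1: [113, 96, 89, 118]
t=2: [20, 43, 49, 24]
t=3: [116, 81, 84, 119]
t=4: [45, 59, 57, 47]
t=5: [119, 131, 132, 120]
t=6: [97, 79, 79, 97]
t=7: [39, 15, 15, 39]
t=8: [63, 99, 99, 63]
t=9: [31, 76, 76, 31]
t=10: [68, 84, 84, 68]
t=11: [48, 72, 72, 48]
t=12: [90, 126, 126, 90]
t=13: [72, 36, 36, 72]
t=14: [99, 81, 81, 99]
t=15: [36, 18, 18, 36]
t=16: [67, 94, 94, 67]
t=17: [26, 66, 66, 26]
t=18: [87, 81, 81, 87]
t=19: [40, 31, 31, 40]
t=20: [99, 113, 113, 99]
t=21: [40, 19, 19, 40]
t=22: [72, 104, 104, 72]
t=23: [36, 60, 60, 36]
t=24: [108, 108, 108, 108]
t=25: [36, 36, 36, 36]
t=26: [108, 108, 108, 108]

Answer: [108, 108, 108, 108]
Key observation: The state at step 24, [108, 108, 108, 108], reappears at step 26: the system is in a cycle of period 2 from step 24 on.  Therefore the state at step 2274 equals the state at step 24 + ((2274 - 24) mod 2) = 24, which is [108, 108, 108, 108].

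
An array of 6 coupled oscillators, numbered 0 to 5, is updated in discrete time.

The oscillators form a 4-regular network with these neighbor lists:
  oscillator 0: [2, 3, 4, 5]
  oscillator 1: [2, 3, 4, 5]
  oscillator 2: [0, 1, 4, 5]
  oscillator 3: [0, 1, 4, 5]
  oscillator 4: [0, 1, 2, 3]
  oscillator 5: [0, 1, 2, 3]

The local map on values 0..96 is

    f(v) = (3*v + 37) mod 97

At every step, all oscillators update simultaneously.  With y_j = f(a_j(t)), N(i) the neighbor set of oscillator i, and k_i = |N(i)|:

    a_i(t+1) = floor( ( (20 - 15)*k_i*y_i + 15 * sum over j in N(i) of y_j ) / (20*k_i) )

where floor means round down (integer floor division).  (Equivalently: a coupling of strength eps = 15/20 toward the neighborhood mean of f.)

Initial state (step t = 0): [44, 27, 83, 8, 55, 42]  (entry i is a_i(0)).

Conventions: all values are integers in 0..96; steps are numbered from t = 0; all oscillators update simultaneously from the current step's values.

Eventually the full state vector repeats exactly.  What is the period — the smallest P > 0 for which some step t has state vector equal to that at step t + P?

Answer: 12
Key observation: The state at step 57, [32, 41, 36, 36, 41, 32], reappears at step 69 — and no state repeats earlier — so the cycle the system enters has period 12.

Derivation:
t=0: [44, 27, 83, 8, 55, 42]
t=1: [60, 47, 54, 46, 48, 62]
t=2: [42, 57, 41, 60, 56, 42]
t=3: [47, 34, 45, 35, 33, 47]
t=4: [65, 55, 64, 56, 55, 65]
t=5: [26, 19, 26, 20, 19, 26]
t=6: [28, 47, 46, 42, 47, 28]
t=7: [52, 66, 58, 55, 66, 52]
t=8: [54, 40, 55, 53, 40, 54]
t=9: [15, 29, 26, 24, 29, 15]
t=10: [46, 32, 45, 43, 32, 46]
t=11: [67, 57, 61, 60, 57, 67]
t=12: [31, 23, 28, 27, 23, 31]
t=13: [24, 18, 21, 21, 18, 24]
t=14: [23, 43, 39, 39, 43, 23]
t=15: [38, 53, 43, 43, 53, 38]
t=16: [49, 36, 38, 38, 36, 49]
t=17: [67, 57, 64, 64, 57, 67]
t=18: [35, 27, 30, 30, 27, 35]
t=19: [34, 28, 32, 32, 28, 34]
t=20: [36, 31, 33, 33, 31, 36]
t=21: [41, 38, 40, 40, 38, 41]
t=22: [60, 57, 58, 58, 57, 60]
t=23: [19, 16, 18, 18, 16, 19]
t=24: [91, 88, 89, 89, 88, 91]
t=25: [15, 12, 14, 14, 12, 15]
t=26: [79, 76, 77, 77, 76, 79]
t=27: [76, 73, 75, 75, 73, 76]
t=28: [68, 65, 66, 66, 65, 68]
t=29: [43, 40, 42, 42, 40, 43]
t=30: [66, 63, 64, 64, 63, 66]
t=31: [37, 34, 36, 36, 34, 37]
t=32: [48, 45, 46, 46, 45, 48]
t=33: [80, 77, 79, 79, 77, 80]
t=34: [80, 77, 78, 78, 77, 80]
t=35: [79, 76, 78, 78, 76, 79]
t=36: [77, 74, 75, 75, 74, 77]
t=37: [70, 67, 69, 69, 67, 70]
t=38: [50, 47, 48, 48, 47, 50]
t=39: [86, 83, 85, 85, 83, 86]
t=40: [19, 41, 36, 36, 41, 19]
t=41: [70, 63, 70, 70, 63, 70]
t=42: [49, 43, 45, 45, 43, 49]
t=43: [79, 74, 77, 77, 74, 79]
t=44: [74, 71, 72, 72, 71, 74]
t=45: [61, 58, 60, 60, 58, 61]
t=46: [23, 20, 21, 21, 20, 23]
t=47: [5, 2, 4, 4, 2, 5]
t=48: [49, 46, 47, 47, 46, 49]
t=49: [83, 80, 82, 82, 80, 83]
t=50: [89, 86, 87, 87, 86, 89]
t=51: [9, 6, 8, 8, 6, 9]
t=52: [61, 58, 59, 59, 58, 61]
t=53: [22, 19, 21, 21, 19, 22]
t=54: [21, 43, 38, 38, 43, 21]
t=55: [34, 51, 40, 40, 51, 34]
t=56: [58, 71, 65, 65, 71, 58]
t=57: [32, 41, 36, 36, 41, 32]
t=58: [45, 52, 49, 49, 52, 45]
t=59: [83, 88, 85, 85, 88, 83]
t=60: [42, 22, 38, 38, 22, 42]
t=61: [50, 35, 40, 40, 35, 50]
t=62: [70, 59, 65, 65, 59, 70]
t=63: [41, 32, 36, 36, 32, 41]
t=64: [52, 45, 49, 49, 45, 52]
t=65: [88, 83, 85, 85, 83, 88]
t=66: [22, 42, 38, 38, 42, 22]
t=67: [35, 50, 40, 40, 50, 35]
t=68: [59, 70, 65, 65, 70, 59]
t=69: [32, 41, 36, 36, 41, 32]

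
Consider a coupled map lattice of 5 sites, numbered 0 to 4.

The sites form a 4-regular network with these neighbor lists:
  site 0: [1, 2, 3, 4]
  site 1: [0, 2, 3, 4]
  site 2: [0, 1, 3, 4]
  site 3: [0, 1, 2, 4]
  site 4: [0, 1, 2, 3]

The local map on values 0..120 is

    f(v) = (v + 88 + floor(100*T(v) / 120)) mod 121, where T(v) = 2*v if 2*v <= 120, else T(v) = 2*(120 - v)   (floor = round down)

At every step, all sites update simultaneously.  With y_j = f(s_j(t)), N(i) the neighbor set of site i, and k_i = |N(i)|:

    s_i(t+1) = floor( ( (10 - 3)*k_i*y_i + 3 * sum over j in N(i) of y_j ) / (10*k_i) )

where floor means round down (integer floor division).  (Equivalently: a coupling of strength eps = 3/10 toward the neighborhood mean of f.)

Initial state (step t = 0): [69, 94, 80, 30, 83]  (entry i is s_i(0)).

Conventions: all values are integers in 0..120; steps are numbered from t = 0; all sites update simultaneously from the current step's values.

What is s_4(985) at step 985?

Answer: s_4(985) = 101
Key observation: The state at step 9, [101, 101, 101, 101, 101], reappears at step 11: the system is in a cycle of period 2 from step 9 on.  Therefore the state at step 985 equals the state at step 9 + ((985 - 9) mod 2) = 9, which is [101, 101, 101, 101, 101].

Derivation:
t=0: [69, 94, 80, 30, 83]
t=1: [28, 93, 98, 57, 97]
t=2: [60, 100, 98, 109, 98]
t=3: [33, 92, 93, 88, 93]
t=4: [70, 101, 101, 103, 101]
t=5: [113, 100, 100, 99, 100]
t=6: [93, 99, 99, 100, 99]
t=7: [103, 101, 101, 100, 101]
t=8: [98, 99, 99, 99, 99]
t=9: [101, 101, 101, 101, 101]
t=10: [99, 99, 99, 99, 99]
t=11: [101, 101, 101, 101, 101]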